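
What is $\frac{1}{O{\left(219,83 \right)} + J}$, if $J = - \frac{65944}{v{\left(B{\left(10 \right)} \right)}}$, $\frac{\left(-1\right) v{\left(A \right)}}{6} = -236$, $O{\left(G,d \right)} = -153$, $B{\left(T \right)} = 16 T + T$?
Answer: $- \frac{177}{35324} \approx -0.0050108$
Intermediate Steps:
$B{\left(T \right)} = 17 T$
$v{\left(A \right)} = 1416$ ($v{\left(A \right)} = \left(-6\right) \left(-236\right) = 1416$)
$J = - \frac{8243}{177}$ ($J = - \frac{65944}{1416} = \left(-65944\right) \frac{1}{1416} = - \frac{8243}{177} \approx -46.571$)
$\frac{1}{O{\left(219,83 \right)} + J} = \frac{1}{-153 - \frac{8243}{177}} = \frac{1}{- \frac{35324}{177}} = - \frac{177}{35324}$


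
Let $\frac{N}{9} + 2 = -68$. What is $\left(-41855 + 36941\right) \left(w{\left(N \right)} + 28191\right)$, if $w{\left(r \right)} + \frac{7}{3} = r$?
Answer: $-135423288$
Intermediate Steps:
$N = -630$ ($N = -18 + 9 \left(-68\right) = -18 - 612 = -630$)
$w{\left(r \right)} = - \frac{7}{3} + r$
$\left(-41855 + 36941\right) \left(w{\left(N \right)} + 28191\right) = \left(-41855 + 36941\right) \left(\left(- \frac{7}{3} - 630\right) + 28191\right) = - 4914 \left(- \frac{1897}{3} + 28191\right) = \left(-4914\right) \frac{82676}{3} = -135423288$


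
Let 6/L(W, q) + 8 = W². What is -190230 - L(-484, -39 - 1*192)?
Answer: -22280498523/117124 ≈ -1.9023e+5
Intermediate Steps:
L(W, q) = 6/(-8 + W²)
-190230 - L(-484, -39 - 1*192) = -190230 - 6/(-8 + (-484)²) = -190230 - 6/(-8 + 234256) = -190230 - 6/234248 = -190230 - 1*3/117124 = -190230 - 3/117124 = -22280498523/117124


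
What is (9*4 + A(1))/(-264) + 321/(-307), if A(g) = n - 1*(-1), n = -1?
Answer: -7983/6754 ≈ -1.1820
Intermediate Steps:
A(g) = 0 (A(g) = -1 - 1*(-1) = -1 + 1 = 0)
(9*4 + A(1))/(-264) + 321/(-307) = (9*4 + 0)/(-264) + 321/(-307) = (36 + 0)*(-1/264) + 321*(-1/307) = 36*(-1/264) - 321/307 = -3/22 - 321/307 = -7983/6754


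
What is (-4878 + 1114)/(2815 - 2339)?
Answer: -941/119 ≈ -7.9076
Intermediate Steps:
(-4878 + 1114)/(2815 - 2339) = -3764/476 = -3764*1/476 = -941/119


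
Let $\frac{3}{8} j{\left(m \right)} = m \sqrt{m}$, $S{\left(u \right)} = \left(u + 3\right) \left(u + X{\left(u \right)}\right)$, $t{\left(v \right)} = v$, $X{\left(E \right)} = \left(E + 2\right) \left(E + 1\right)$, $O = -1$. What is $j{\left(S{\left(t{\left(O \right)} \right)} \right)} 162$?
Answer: $- 864 i \sqrt{2} \approx - 1221.9 i$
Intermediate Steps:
$X{\left(E \right)} = \left(1 + E\right) \left(2 + E\right)$ ($X{\left(E \right)} = \left(2 + E\right) \left(1 + E\right) = \left(1 + E\right) \left(2 + E\right)$)
$S{\left(u \right)} = \left(3 + u\right) \left(2 + u^{2} + 4 u\right)$ ($S{\left(u \right)} = \left(u + 3\right) \left(u + \left(2 + u^{2} + 3 u\right)\right) = \left(3 + u\right) \left(2 + u^{2} + 4 u\right)$)
$j{\left(m \right)} = \frac{8 m^{\frac{3}{2}}}{3}$ ($j{\left(m \right)} = \frac{8 m \sqrt{m}}{3} = \frac{8 m^{\frac{3}{2}}}{3}$)
$j{\left(S{\left(t{\left(O \right)} \right)} \right)} 162 = \frac{8 \left(6 + \left(-1\right)^{3} + 7 \left(-1\right)^{2} + 14 \left(-1\right)\right)^{\frac{3}{2}}}{3} \cdot 162 = \frac{8 \left(6 - 1 + 7 \cdot 1 - 14\right)^{\frac{3}{2}}}{3} \cdot 162 = \frac{8 \left(6 - 1 + 7 - 14\right)^{\frac{3}{2}}}{3} \cdot 162 = \frac{8 \left(-2\right)^{\frac{3}{2}}}{3} \cdot 162 = \frac{8 \left(- 2 i \sqrt{2}\right)}{3} \cdot 162 = - \frac{16 i \sqrt{2}}{3} \cdot 162 = - 864 i \sqrt{2}$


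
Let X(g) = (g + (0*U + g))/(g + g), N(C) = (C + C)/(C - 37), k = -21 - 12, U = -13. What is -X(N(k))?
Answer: -1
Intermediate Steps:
k = -33
N(C) = 2*C/(-37 + C) (N(C) = (2*C)/(-37 + C) = 2*C/(-37 + C))
X(g) = 1 (X(g) = (g + (0*(-13) + g))/(g + g) = (g + (0 + g))/((2*g)) = (g + g)*(1/(2*g)) = (2*g)*(1/(2*g)) = 1)
-X(N(k)) = -1*1 = -1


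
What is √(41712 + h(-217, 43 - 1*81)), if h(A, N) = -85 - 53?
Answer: 13*√246 ≈ 203.90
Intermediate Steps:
h(A, N) = -138
√(41712 + h(-217, 43 - 1*81)) = √(41712 - 138) = √41574 = 13*√246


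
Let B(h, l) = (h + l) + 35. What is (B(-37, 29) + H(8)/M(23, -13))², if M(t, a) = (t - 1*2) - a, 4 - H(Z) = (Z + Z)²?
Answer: 110889/289 ≈ 383.70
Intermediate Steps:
H(Z) = 4 - 4*Z² (H(Z) = 4 - (Z + Z)² = 4 - (2*Z)² = 4 - 4*Z²)
M(t, a) = -2 + t - a (M(t, a) = (t - 2) - a = (-2 + t) - a = -2 + t - a)
B(h, l) = 35 + h + l
(B(-37, 29) + H(8)/M(23, -13))² = ((35 - 37 + 29) + (4 - 4*8²)/(-2 + 23 - 1*(-13)))² = (27 + (4 - 4*64)/(-2 + 23 + 13))² = (27 + (4 - 256)/34)² = (27 - 252*1/34)² = (27 - 126/17)² = (333/17)² = 110889/289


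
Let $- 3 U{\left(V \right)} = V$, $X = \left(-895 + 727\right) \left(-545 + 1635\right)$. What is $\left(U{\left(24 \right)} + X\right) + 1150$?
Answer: $-181978$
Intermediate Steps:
$X = -183120$ ($X = \left(-168\right) 1090 = -183120$)
$U{\left(V \right)} = - \frac{V}{3}$
$\left(U{\left(24 \right)} + X\right) + 1150 = \left(\left(- \frac{1}{3}\right) 24 - 183120\right) + 1150 = \left(-8 - 183120\right) + 1150 = -183128 + 1150 = -181978$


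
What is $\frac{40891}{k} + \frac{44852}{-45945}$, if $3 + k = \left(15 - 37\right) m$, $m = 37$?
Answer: $- \frac{1915381079}{37537065} \approx -51.026$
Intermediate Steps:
$k = -817$ ($k = -3 + \left(15 - 37\right) 37 = -3 - 814 = -817$)
$\frac{40891}{k} + \frac{44852}{-45945} = \frac{40891}{-817} + \frac{44852}{-45945} = 40891 \left(- \frac{1}{817}\right) + 44852 \left(- \frac{1}{45945}\right) = - \frac{40891}{817} - \frac{44852}{45945} = - \frac{1915381079}{37537065}$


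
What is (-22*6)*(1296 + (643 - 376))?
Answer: -206316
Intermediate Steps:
(-22*6)*(1296 + (643 - 376)) = -132*(1296 + 267) = -132*1563 = -206316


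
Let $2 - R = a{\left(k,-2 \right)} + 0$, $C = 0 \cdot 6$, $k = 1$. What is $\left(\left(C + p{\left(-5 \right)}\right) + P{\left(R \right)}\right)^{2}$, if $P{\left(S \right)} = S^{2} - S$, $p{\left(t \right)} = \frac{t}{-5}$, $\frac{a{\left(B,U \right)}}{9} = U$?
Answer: $145161$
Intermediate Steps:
$a{\left(B,U \right)} = 9 U$
$p{\left(t \right)} = - \frac{t}{5}$ ($p{\left(t \right)} = t \left(- \frac{1}{5}\right) = - \frac{t}{5}$)
$C = 0$
$R = 20$ ($R = 2 - \left(9 \left(-2\right) + 0\right) = 2 - \left(-18 + 0\right) = 2 - -18 = 2 + 18 = 20$)
$\left(\left(C + p{\left(-5 \right)}\right) + P{\left(R \right)}\right)^{2} = \left(\left(0 - -1\right) + 20 \left(-1 + 20\right)\right)^{2} = \left(\left(0 + 1\right) + 20 \cdot 19\right)^{2} = \left(1 + 380\right)^{2} = 381^{2} = 145161$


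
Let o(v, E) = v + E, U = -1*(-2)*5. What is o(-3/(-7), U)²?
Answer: 5329/49 ≈ 108.76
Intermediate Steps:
U = 10 (U = 2*5 = 10)
o(v, E) = E + v
o(-3/(-7), U)² = (10 - 3/(-7))² = (10 - 3*(-⅐))² = (10 + 3/7)² = (73/7)² = 5329/49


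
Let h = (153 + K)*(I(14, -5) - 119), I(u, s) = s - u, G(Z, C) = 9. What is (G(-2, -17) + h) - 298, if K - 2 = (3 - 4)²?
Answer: -21817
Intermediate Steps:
K = 3 (K = 2 + (3 - 4)² = 2 + (-1)² = 2 + 1 = 3)
h = -21528 (h = (153 + 3)*((-5 - 1*14) - 119) = 156*((-5 - 14) - 119) = 156*(-19 - 119) = 156*(-138) = -21528)
(G(-2, -17) + h) - 298 = (9 - 21528) - 298 = -21519 - 298 = -21817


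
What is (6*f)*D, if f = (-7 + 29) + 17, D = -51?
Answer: -11934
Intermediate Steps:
f = 39 (f = 22 + 17 = 39)
(6*f)*D = (6*39)*(-51) = 234*(-51) = -11934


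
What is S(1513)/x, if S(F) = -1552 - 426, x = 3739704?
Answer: -989/1869852 ≈ -0.00052892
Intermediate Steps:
S(F) = -1978
S(1513)/x = -1978/3739704 = -1978*1/3739704 = -989/1869852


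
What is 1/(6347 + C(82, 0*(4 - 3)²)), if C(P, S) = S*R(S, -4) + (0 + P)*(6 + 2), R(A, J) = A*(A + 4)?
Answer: 1/7003 ≈ 0.00014280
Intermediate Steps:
R(A, J) = A*(4 + A)
C(P, S) = 8*P + S²*(4 + S) (C(P, S) = S*(S*(4 + S)) + (0 + P)*(6 + 2) = S²*(4 + S) + P*8 = S²*(4 + S) + 8*P = 8*P + S²*(4 + S))
1/(6347 + C(82, 0*(4 - 3)²)) = 1/(6347 + (8*82 + (0*(4 - 3)²)²*(4 + 0*(4 - 3)²))) = 1/(6347 + (656 + (0*1²)²*(4 + 0*1²))) = 1/(6347 + (656 + (0*1)²*(4 + 0*1))) = 1/(6347 + (656 + 0²*(4 + 0))) = 1/(6347 + (656 + 0*4)) = 1/(6347 + (656 + 0)) = 1/(6347 + 656) = 1/7003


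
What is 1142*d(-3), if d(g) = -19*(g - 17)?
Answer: 433960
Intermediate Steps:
d(g) = 323 - 19*g (d(g) = -19*(-17 + g) = 323 - 19*g)
1142*d(-3) = 1142*(323 - 19*(-3)) = 1142*(323 + 57) = 1142*380 = 433960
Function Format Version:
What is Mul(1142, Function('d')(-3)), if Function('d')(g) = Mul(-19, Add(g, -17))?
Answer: 433960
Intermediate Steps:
Function('d')(g) = Add(323, Mul(-19, g)) (Function('d')(g) = Mul(-19, Add(-17, g)) = Add(323, Mul(-19, g)))
Mul(1142, Function('d')(-3)) = Mul(1142, Add(323, Mul(-19, -3))) = Mul(1142, Add(323, 57)) = Mul(1142, 380) = 433960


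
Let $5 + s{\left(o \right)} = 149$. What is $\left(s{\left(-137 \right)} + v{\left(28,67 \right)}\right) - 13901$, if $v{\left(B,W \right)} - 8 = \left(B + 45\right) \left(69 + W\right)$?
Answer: $-3821$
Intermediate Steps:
$s{\left(o \right)} = 144$ ($s{\left(o \right)} = -5 + 149 = 144$)
$v{\left(B,W \right)} = 8 + \left(45 + B\right) \left(69 + W\right)$ ($v{\left(B,W \right)} = 8 + \left(B + 45\right) \left(69 + W\right) = 8 + \left(45 + B\right) \left(69 + W\right)$)
$\left(s{\left(-137 \right)} + v{\left(28,67 \right)}\right) - 13901 = \left(144 + \left(3113 + 45 \cdot 67 + 69 \cdot 28 + 28 \cdot 67\right)\right) - 13901 = \left(144 + \left(3113 + 3015 + 1932 + 1876\right)\right) - 13901 = \left(144 + 9936\right) - 13901 = 10080 - 13901 = -3821$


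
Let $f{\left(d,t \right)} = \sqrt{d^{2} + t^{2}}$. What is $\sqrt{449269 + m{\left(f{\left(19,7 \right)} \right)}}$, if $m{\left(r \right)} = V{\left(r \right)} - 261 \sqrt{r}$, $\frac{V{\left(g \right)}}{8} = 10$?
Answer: $\sqrt{449349 - 261 \sqrt[4]{410}} \approx 669.46$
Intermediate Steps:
$V{\left(g \right)} = 80$ ($V{\left(g \right)} = 8 \cdot 10 = 80$)
$m{\left(r \right)} = 80 - 261 \sqrt{r}$
$\sqrt{449269 + m{\left(f{\left(19,7 \right)} \right)}} = \sqrt{449269 + \left(80 - 261 \sqrt{\sqrt{19^{2} + 7^{2}}}\right)} = \sqrt{449269 + \left(80 - 261 \sqrt{\sqrt{361 + 49}}\right)} = \sqrt{449269 + \left(80 - 261 \sqrt{\sqrt{410}}\right)} = \sqrt{449269 + \left(80 - 261 \sqrt[4]{410}\right)} = \sqrt{449349 - 261 \sqrt[4]{410}}$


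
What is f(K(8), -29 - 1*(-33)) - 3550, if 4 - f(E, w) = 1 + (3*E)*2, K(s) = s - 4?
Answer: -3571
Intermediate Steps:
K(s) = -4 + s
f(E, w) = 3 - 6*E (f(E, w) = 4 - (1 + (3*E)*2) = 4 - (1 + 6*E) = 4 + (-1 - 6*E) = 3 - 6*E)
f(K(8), -29 - 1*(-33)) - 3550 = (3 - 6*(-4 + 8)) - 3550 = (3 - 6*4) - 3550 = (3 - 24) - 3550 = -21 - 3550 = -3571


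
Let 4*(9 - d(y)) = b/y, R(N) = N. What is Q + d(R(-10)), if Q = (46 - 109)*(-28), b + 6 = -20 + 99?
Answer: 70993/40 ≈ 1774.8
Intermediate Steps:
b = 73 (b = -6 + (-20 + 99) = -6 + 79 = 73)
d(y) = 9 - 73/(4*y)
Q = 1764 (Q = -63*(-28) = 1764)
Q + d(R(-10)) = 1764 + (9 - 73/4/(-10)) = 1764 + (9 - 73/4*(-1/10)) = 1764 + (9 + 73/40) = 1764 + 433/40 = 70993/40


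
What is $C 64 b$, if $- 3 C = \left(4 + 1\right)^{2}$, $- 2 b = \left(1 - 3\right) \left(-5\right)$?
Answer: $\frac{8000}{3} \approx 2666.7$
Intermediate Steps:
$b = -5$ ($b = - \frac{\left(1 - 3\right) \left(-5\right)}{2} = - \frac{\left(-2\right) \left(-5\right)}{2} = \left(- \frac{1}{2}\right) 10 = -5$)
$C = - \frac{25}{3}$ ($C = - \frac{\left(4 + 1\right)^{2}}{3} = - \frac{5^{2}}{3} = \left(- \frac{1}{3}\right) 25 = - \frac{25}{3} \approx -8.3333$)
$C 64 b = \left(- \frac{25}{3}\right) 64 \left(-5\right) = \left(- \frac{1600}{3}\right) \left(-5\right) = \frac{8000}{3}$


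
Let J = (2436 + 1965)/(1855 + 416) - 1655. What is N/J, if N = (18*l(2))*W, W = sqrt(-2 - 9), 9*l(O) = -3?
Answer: 2271*I*sqrt(11)/625684 ≈ 0.012038*I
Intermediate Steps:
l(O) = -1/3 (l(O) = (1/9)*(-3) = -1/3)
W = I*sqrt(11) (W = sqrt(-11) = I*sqrt(11) ≈ 3.3166*I)
N = -6*I*sqrt(11) (N = (18*(-1/3))*(I*sqrt(11)) = -6*I*sqrt(11) ≈ -19.9*I)
J = -1251368/757 (J = 4401/2271 - 1655 = 4401*(1/2271) - 1655 = 1467/757 - 1655 = -1251368/757 ≈ -1653.1)
N/J = (-6*I*sqrt(11))/(-1251368/757) = -6*I*sqrt(11)*(-757/1251368) = 2271*I*sqrt(11)/625684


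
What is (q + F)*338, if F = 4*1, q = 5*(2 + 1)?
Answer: 6422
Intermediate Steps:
q = 15 (q = 5*3 = 15)
F = 4
(q + F)*338 = (15 + 4)*338 = 19*338 = 6422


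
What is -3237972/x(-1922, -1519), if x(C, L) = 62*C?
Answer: 809493/29791 ≈ 27.172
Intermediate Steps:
-3237972/x(-1922, -1519) = -3237972/(62*(-1922)) = -3237972/(-119164) = -3237972*(-1/119164) = 809493/29791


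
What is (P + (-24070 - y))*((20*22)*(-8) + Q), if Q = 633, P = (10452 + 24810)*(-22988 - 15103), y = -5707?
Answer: 3877769912835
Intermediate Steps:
P = -1343164842 (P = 35262*(-38091) = -1343164842)
(P + (-24070 - y))*((20*22)*(-8) + Q) = (-1343164842 + (-24070 - 1*(-5707)))*((20*22)*(-8) + 633) = (-1343164842 + (-24070 + 5707))*(440*(-8) + 633) = (-1343164842 - 18363)*(-3520 + 633) = -1343183205*(-2887) = 3877769912835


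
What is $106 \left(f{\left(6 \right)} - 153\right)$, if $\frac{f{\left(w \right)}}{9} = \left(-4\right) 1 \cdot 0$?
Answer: $-16218$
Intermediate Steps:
$f{\left(w \right)} = 0$ ($f{\left(w \right)} = 9 \left(-4\right) 1 \cdot 0 = 9 \left(\left(-4\right) 0\right) = 9 \cdot 0 = 0$)
$106 \left(f{\left(6 \right)} - 153\right) = 106 \left(0 - 153\right) = 106 \left(-153\right) = -16218$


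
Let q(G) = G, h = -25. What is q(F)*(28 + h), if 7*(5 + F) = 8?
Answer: -81/7 ≈ -11.571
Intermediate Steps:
F = -27/7 (F = -5 + (⅐)*8 = -5 + 8/7 = -27/7 ≈ -3.8571)
q(F)*(28 + h) = -27*(28 - 25)/7 = -27/7*3 = -81/7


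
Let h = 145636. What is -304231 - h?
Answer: -449867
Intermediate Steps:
-304231 - h = -304231 - 1*145636 = -304231 - 145636 = -449867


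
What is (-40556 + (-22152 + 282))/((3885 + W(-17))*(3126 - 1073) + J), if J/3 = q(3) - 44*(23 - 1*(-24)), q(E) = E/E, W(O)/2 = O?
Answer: -31213/3949951 ≈ -0.0079021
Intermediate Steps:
W(O) = 2*O
q(E) = 1
J = -6201 (J = 3*(1 - 44*(23 - 1*(-24))) = 3*(1 - 44*(23 + 24)) = 3*(1 - 44*47) = 3*(1 - 2068) = 3*(-2067) = -6201)
(-40556 + (-22152 + 282))/((3885 + W(-17))*(3126 - 1073) + J) = (-40556 + (-22152 + 282))/((3885 + 2*(-17))*(3126 - 1073) - 6201) = (-40556 - 21870)/((3885 - 34)*2053 - 6201) = -62426/(3851*2053 - 6201) = -62426/(7906103 - 6201) = -62426/7899902 = -62426*1/7899902 = -31213/3949951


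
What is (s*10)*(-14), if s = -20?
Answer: 2800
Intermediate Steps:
(s*10)*(-14) = -20*10*(-14) = -200*(-14) = 2800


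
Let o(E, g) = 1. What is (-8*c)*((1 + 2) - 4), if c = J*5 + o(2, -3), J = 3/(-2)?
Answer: -52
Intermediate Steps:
J = -3/2 (J = 3*(-½) = -3/2 ≈ -1.5000)
c = -13/2 (c = -3/2*5 + 1 = -15/2 + 1 = -13/2 ≈ -6.5000)
(-8*c)*((1 + 2) - 4) = (-8*(-13/2))*((1 + 2) - 4) = 52*(3 - 4) = 52*(-1) = -52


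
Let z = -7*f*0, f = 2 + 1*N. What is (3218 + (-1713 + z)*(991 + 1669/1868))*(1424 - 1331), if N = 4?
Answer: -294617751981/1868 ≈ -1.5772e+8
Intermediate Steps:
f = 6 (f = 2 + 1*4 = 2 + 4 = 6)
z = 0 (z = -7*6*0 = -42*0 = 0)
(3218 + (-1713 + z)*(991 + 1669/1868))*(1424 - 1331) = (3218 + (-1713 + 0)*(991 + 1669/1868))*(1424 - 1331) = (3218 - 1713*(991 + 1669*(1/1868)))*93 = (3218 - 1713*(991 + 1669/1868))*93 = (3218 - 1713*1852857/1868)*93 = (3218 - 3173944041/1868)*93 = -3167932817/1868*93 = -294617751981/1868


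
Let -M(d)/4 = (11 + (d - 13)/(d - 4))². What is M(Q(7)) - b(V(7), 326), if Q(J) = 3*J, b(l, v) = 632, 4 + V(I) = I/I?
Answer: -334748/289 ≈ -1158.3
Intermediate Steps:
V(I) = -3 (V(I) = -4 + I/I = -4 + 1 = -3)
M(d) = -4*(11 + (-13 + d)/(-4 + d))² (M(d) = -4*(11 + (d - 13)/(d - 4))² = -4*(11 + (-13 + d)/(-4 + d))²)
M(Q(7)) - b(V(7), 326) = -36*(-19 + 4*(3*7))²/(-4 + 3*7)² - 1*632 = -36*(-19 + 4*21)²/(-4 + 21)² - 632 = -36*(-19 + 84)²/17² - 632 = -36*65²*1/289 - 632 = -36*4225*1/289 - 632 = -152100/289 - 632 = -334748/289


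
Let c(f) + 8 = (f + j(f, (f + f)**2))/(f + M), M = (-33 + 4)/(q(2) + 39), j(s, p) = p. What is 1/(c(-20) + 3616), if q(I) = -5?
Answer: 709/2504352 ≈ 0.00028311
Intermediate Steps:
M = -29/34 (M = (-33 + 4)/(-5 + 39) = -29/34 ≈ -0.85294)
c(f) = -8 + (f + 4*f**2)/(-29/34 + f) (c(f) = -8 + (f + (f + f)**2)/(f - 29/34) = -8 + (f + (2*f)**2)/(-29/34 + f) = -8 + (f + 4*f**2)/(-29/34 + f))
1/(c(-20) + 3616) = 1/(2*(116 - 119*(-20) + 68*(-20)**2)/(-29 + 34*(-20)) + 3616) = 1/(2*(116 + 2380 + 68*400)/(-29 - 680) + 3616) = 1/(2*(116 + 2380 + 27200)/(-709) + 3616) = 1/(2*(-1/709)*29696 + 3616) = 1/(-59392/709 + 3616) = 1/(2504352/709) = 709/2504352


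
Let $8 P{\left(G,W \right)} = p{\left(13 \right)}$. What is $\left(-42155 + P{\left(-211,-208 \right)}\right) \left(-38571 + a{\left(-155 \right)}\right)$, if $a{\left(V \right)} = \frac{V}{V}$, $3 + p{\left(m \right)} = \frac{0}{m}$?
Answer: $\frac{6503731255}{4} \approx 1.6259 \cdot 10^{9}$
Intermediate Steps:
$p{\left(m \right)} = -3$ ($p{\left(m \right)} = -3 + \frac{0}{m} = -3 + 0 = -3$)
$P{\left(G,W \right)} = - \frac{3}{8}$ ($P{\left(G,W \right)} = \frac{1}{8} \left(-3\right) = - \frac{3}{8}$)
$a{\left(V \right)} = 1$
$\left(-42155 + P{\left(-211,-208 \right)}\right) \left(-38571 + a{\left(-155 \right)}\right) = \left(-42155 - \frac{3}{8}\right) \left(-38571 + 1\right) = \left(- \frac{337243}{8}\right) \left(-38570\right) = \frac{6503731255}{4}$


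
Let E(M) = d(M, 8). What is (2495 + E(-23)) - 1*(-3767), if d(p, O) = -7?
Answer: 6255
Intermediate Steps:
E(M) = -7
(2495 + E(-23)) - 1*(-3767) = (2495 - 7) - 1*(-3767) = 2488 + 3767 = 6255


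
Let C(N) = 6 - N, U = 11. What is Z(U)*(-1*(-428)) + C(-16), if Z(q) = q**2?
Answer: 51810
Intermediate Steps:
Z(U)*(-1*(-428)) + C(-16) = 11**2*(-1*(-428)) + (6 - 1*(-16)) = 121*428 + (6 + 16) = 51788 + 22 = 51810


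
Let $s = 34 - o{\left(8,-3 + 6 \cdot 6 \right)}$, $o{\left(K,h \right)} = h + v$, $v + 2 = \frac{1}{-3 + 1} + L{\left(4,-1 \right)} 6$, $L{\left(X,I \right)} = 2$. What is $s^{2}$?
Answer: $\frac{289}{4} \approx 72.25$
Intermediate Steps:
$v = \frac{19}{2}$ ($v = -2 + \left(\frac{1}{-3 + 1} + 2 \cdot 6\right) = -2 + \left(\frac{1}{-2} + 12\right) = -2 + \left(- \frac{1}{2} + 12\right) = -2 + \frac{23}{2} = \frac{19}{2} \approx 9.5$)
$o{\left(K,h \right)} = \frac{19}{2} + h$ ($o{\left(K,h \right)} = h + \frac{19}{2} = \frac{19}{2} + h$)
$s = - \frac{17}{2}$ ($s = 34 - \left(\frac{19}{2} + \left(-3 + 6 \cdot 6\right)\right) = 34 - \left(\frac{19}{2} + \left(-3 + 36\right)\right) = 34 - \left(\frac{19}{2} + 33\right) = 34 - \frac{85}{2} = - \frac{17}{2} \approx -8.5$)
$s^{2} = \left(- \frac{17}{2}\right)^{2} = \frac{289}{4}$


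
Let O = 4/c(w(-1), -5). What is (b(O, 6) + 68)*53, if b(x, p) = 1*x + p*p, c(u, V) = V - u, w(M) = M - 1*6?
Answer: 5618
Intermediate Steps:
w(M) = -6 + M (w(M) = M - 6 = -6 + M)
O = 2 (O = 4/(-5 - (-6 - 1)) = 4/(-5 - 1*(-7)) = 4/(-5 + 7) = 4/2 = 4*(½) = 2)
b(x, p) = x + p²
(b(O, 6) + 68)*53 = ((2 + 6²) + 68)*53 = ((2 + 36) + 68)*53 = (38 + 68)*53 = 106*53 = 5618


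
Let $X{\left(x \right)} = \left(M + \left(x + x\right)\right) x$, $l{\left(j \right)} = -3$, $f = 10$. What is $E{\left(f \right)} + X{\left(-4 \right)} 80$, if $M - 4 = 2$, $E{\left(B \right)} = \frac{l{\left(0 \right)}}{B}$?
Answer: $\frac{6397}{10} \approx 639.7$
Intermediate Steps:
$E{\left(B \right)} = - \frac{3}{B}$
$M = 6$ ($M = 4 + 2 = 6$)
$X{\left(x \right)} = x \left(6 + 2 x\right)$ ($X{\left(x \right)} = \left(6 + \left(x + x\right)\right) x = \left(6 + 2 x\right) x = x \left(6 + 2 x\right)$)
$E{\left(f \right)} + X{\left(-4 \right)} 80 = - \frac{3}{10} + 2 \left(-4\right) \left(3 - 4\right) 80 = \left(-3\right) \frac{1}{10} + 2 \left(-4\right) \left(-1\right) 80 = - \frac{3}{10} + 8 \cdot 80 = - \frac{3}{10} + 640 = \frac{6397}{10}$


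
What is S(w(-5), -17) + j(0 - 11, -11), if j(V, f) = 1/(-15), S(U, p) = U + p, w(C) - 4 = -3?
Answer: -241/15 ≈ -16.067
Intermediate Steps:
w(C) = 1 (w(C) = 4 - 3 = 1)
j(V, f) = -1/15 (j(V, f) = 1*(-1/15) = -1/15)
S(w(-5), -17) + j(0 - 11, -11) = (1 - 17) - 1/15 = -16 - 1/15 = -241/15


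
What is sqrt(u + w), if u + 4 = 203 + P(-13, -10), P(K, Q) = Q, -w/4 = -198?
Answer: 3*sqrt(109) ≈ 31.321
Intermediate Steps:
w = 792 (w = -4*(-198) = 792)
u = 189 (u = -4 + (203 - 10) = -4 + 193 = 189)
sqrt(u + w) = sqrt(189 + 792) = sqrt(981) = 3*sqrt(109)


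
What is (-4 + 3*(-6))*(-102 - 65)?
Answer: 3674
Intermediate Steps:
(-4 + 3*(-6))*(-102 - 65) = (-4 - 18)*(-167) = -22*(-167) = 3674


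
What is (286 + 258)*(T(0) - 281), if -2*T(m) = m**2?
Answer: -152864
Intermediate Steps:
T(m) = -m**2/2
(286 + 258)*(T(0) - 281) = (286 + 258)*(-1/2*0**2 - 281) = 544*(-1/2*0 - 281) = 544*(0 - 281) = 544*(-281) = -152864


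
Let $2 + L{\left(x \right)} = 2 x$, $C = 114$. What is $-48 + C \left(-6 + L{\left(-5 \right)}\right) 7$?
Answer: $-14412$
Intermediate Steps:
$L{\left(x \right)} = -2 + 2 x$
$-48 + C \left(-6 + L{\left(-5 \right)}\right) 7 = -48 + 114 \left(-6 + \left(-2 + 2 \left(-5\right)\right)\right) 7 = -48 + 114 \left(-6 - 12\right) 7 = -48 + 114 \left(\left(-18\right) 7\right) = -48 + 114 \left(-126\right) = -48 - 14364 = -14412$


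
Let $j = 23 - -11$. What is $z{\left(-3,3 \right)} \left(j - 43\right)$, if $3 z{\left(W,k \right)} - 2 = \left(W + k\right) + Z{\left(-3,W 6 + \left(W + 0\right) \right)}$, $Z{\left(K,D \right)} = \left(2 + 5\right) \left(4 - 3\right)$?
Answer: $-27$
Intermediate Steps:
$Z{\left(K,D \right)} = 7$ ($Z{\left(K,D \right)} = 7 \cdot 1 = 7$)
$j = 34$ ($j = 23 + 11 = 34$)
$z{\left(W,k \right)} = 3 + \frac{W}{3} + \frac{k}{3}$ ($z{\left(W,k \right)} = \frac{2}{3} + \frac{\left(W + k\right) + 7}{3} = \frac{2}{3} + \frac{7 + W + k}{3} = \frac{2}{3} + \left(\frac{7}{3} + \frac{W}{3} + \frac{k}{3}\right) = 3 + \frac{W}{3} + \frac{k}{3}$)
$z{\left(-3,3 \right)} \left(j - 43\right) = \left(3 + \frac{1}{3} \left(-3\right) + \frac{1}{3} \cdot 3\right) \left(34 - 43\right) = \left(3 - 1 + 1\right) \left(-9\right) = 3 \left(-9\right) = -27$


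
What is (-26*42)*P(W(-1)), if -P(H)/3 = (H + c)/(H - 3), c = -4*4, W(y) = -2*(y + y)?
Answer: -39312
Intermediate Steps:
W(y) = -4*y
c = -16
P(H) = -3*(-16 + H)/(-3 + H) (P(H) = -3*(H - 16)/(H - 3) = -3*(-16 + H)/(-3 + H))
(-26*42)*P(W(-1)) = (-26*42)*(3*(16 - (-4)*(-1))/(-3 - 4*(-1))) = -3276*(16 - 1*4)/(-3 + 4) = -3276*(16 - 4)/1 = -3276*12 = -1092*36 = -39312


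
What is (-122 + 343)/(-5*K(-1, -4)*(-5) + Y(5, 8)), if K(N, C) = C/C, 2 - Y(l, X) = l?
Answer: 221/22 ≈ 10.045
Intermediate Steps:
Y(l, X) = 2 - l
K(N, C) = 1
(-122 + 343)/(-5*K(-1, -4)*(-5) + Y(5, 8)) = (-122 + 343)/(-5*1*(-5) + (2 - 1*5)) = 221/(-5*(-5) + (2 - 5)) = 221/(25 - 3) = 221/22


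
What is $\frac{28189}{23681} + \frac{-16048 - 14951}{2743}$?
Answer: $- \frac{93823556}{9279569} \approx -10.111$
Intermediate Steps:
$\frac{28189}{23681} + \frac{-16048 - 14951}{2743} = 28189 \cdot \frac{1}{23681} - \frac{30999}{2743} = \frac{4027}{3383} - \frac{30999}{2743} = - \frac{93823556}{9279569}$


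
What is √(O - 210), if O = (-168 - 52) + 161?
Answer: I*√269 ≈ 16.401*I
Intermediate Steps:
O = -59 (O = -220 + 161 = -59)
√(O - 210) = √(-59 - 210) = √(-269) = I*√269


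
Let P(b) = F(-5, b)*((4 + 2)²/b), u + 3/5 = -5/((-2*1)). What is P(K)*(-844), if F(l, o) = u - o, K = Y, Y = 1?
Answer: -136728/5 ≈ -27346.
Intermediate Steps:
u = 19/10 (u = -⅗ - 5/((-2*1)) = -⅗ - 5/(-2) = -⅗ - 5*(-½) = -⅗ + 5/2 = 19/10 ≈ 1.9000)
K = 1
F(l, o) = 19/10 - o
P(b) = 36*(19/10 - b)/b (P(b) = (19/10 - b)*((4 + 2)²/b) = (19/10 - b)*(6²/b) = (19/10 - b)*(36/b) = 36*(19/10 - b)/b)
P(K)*(-844) = (-36 + (342/5)/1)*(-844) = (-36 + (342/5)*1)*(-844) = (-36 + 342/5)*(-844) = (162/5)*(-844) = -136728/5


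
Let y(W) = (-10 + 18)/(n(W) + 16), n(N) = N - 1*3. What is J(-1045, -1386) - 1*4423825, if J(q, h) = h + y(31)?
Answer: -48677319/11 ≈ -4.4252e+6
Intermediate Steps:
n(N) = -3 + N (n(N) = N - 3 = -3 + N)
y(W) = 8/(13 + W) (y(W) = (-10 + 18)/((-3 + W) + 16) = 8/(13 + W))
J(q, h) = 2/11 + h (J(q, h) = h + 8/(13 + 31) = h + 8/44 = h + 8*(1/44) = h + 2/11 = 2/11 + h)
J(-1045, -1386) - 1*4423825 = (2/11 - 1386) - 1*4423825 = -15244/11 - 4423825 = -48677319/11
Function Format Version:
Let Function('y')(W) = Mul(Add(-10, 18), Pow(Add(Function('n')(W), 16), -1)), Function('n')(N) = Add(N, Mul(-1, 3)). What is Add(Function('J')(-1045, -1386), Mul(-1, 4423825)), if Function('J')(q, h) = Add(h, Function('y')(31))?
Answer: Rational(-48677319, 11) ≈ -4.4252e+6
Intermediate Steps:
Function('n')(N) = Add(-3, N) (Function('n')(N) = Add(N, -3) = Add(-3, N))
Function('y')(W) = Mul(8, Pow(Add(13, W), -1)) (Function('y')(W) = Mul(Add(-10, 18), Pow(Add(Add(-3, W), 16), -1)) = Mul(8, Pow(Add(13, W), -1)))
Function('J')(q, h) = Add(Rational(2, 11), h) (Function('J')(q, h) = Add(h, Mul(8, Pow(Add(13, 31), -1))) = Add(h, Mul(8, Pow(44, -1))) = Add(h, Mul(8, Rational(1, 44))) = Add(h, Rational(2, 11)) = Add(Rational(2, 11), h))
Add(Function('J')(-1045, -1386), Mul(-1, 4423825)) = Add(Add(Rational(2, 11), -1386), Mul(-1, 4423825)) = Add(Rational(-15244, 11), -4423825) = Rational(-48677319, 11)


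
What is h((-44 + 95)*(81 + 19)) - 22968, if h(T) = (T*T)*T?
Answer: 132650977032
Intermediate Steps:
h(T) = T³ (h(T) = T²*T = T³)
h((-44 + 95)*(81 + 19)) - 22968 = ((-44 + 95)*(81 + 19))³ - 22968 = (51*100)³ - 22968 = 5100³ - 22968 = 132651000000 - 22968 = 132650977032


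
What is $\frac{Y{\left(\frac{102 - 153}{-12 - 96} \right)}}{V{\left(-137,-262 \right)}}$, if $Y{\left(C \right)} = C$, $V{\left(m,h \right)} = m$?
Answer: $- \frac{17}{4932} \approx -0.0034469$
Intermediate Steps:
$\frac{Y{\left(\frac{102 - 153}{-12 - 96} \right)}}{V{\left(-137,-262 \right)}} = \frac{\left(102 - 153\right) \frac{1}{-12 - 96}}{-137} = - \frac{51}{-108} \left(- \frac{1}{137}\right) = \left(-51\right) \left(- \frac{1}{108}\right) \left(- \frac{1}{137}\right) = \frac{17}{36} \left(- \frac{1}{137}\right) = - \frac{17}{4932}$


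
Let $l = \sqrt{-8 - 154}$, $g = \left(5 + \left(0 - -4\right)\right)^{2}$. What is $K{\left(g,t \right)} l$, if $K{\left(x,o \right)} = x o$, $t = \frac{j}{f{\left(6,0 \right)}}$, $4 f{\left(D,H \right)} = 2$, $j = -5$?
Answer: $- 7290 i \sqrt{2} \approx - 10310.0 i$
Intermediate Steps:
$f{\left(D,H \right)} = \frac{1}{2}$ ($f{\left(D,H \right)} = \frac{1}{4} \cdot 2 = \frac{1}{2}$)
$t = -10$ ($t = - 5 \frac{1}{\frac{1}{2}} = \left(-5\right) 2 = -10$)
$g = 81$ ($g = \left(5 + \left(0 + 4\right)\right)^{2} = \left(5 + 4\right)^{2} = 9^{2} = 81$)
$K{\left(x,o \right)} = o x$
$l = 9 i \sqrt{2}$ ($l = \sqrt{-162} = 9 i \sqrt{2} \approx 12.728 i$)
$K{\left(g,t \right)} l = \left(-10\right) 81 \cdot 9 i \sqrt{2} = - 810 \cdot 9 i \sqrt{2} = - 7290 i \sqrt{2}$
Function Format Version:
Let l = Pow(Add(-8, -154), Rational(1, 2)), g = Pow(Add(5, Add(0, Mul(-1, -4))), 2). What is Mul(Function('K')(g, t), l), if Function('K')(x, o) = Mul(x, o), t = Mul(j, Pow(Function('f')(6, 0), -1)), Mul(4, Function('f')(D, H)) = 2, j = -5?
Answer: Mul(-7290, I, Pow(2, Rational(1, 2))) ≈ Mul(-10310., I)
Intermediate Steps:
Function('f')(D, H) = Rational(1, 2) (Function('f')(D, H) = Mul(Rational(1, 4), 2) = Rational(1, 2))
t = -10 (t = Mul(-5, Pow(Rational(1, 2), -1)) = Mul(-5, 2) = -10)
g = 81 (g = Pow(Add(5, Add(0, 4)), 2) = Pow(Add(5, 4), 2) = Pow(9, 2) = 81)
Function('K')(x, o) = Mul(o, x)
l = Mul(9, I, Pow(2, Rational(1, 2))) (l = Pow(-162, Rational(1, 2)) = Mul(9, I, Pow(2, Rational(1, 2))) ≈ Mul(12.728, I))
Mul(Function('K')(g, t), l) = Mul(Mul(-10, 81), Mul(9, I, Pow(2, Rational(1, 2)))) = Mul(-810, Mul(9, I, Pow(2, Rational(1, 2)))) = Mul(-7290, I, Pow(2, Rational(1, 2)))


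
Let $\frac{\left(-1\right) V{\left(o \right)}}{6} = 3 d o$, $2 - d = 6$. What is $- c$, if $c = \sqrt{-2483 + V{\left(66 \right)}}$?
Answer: $- \sqrt{2269} \approx -47.634$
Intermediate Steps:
$d = -4$ ($d = 2 - 6 = -4$)
$V{\left(o \right)} = 72 o$ ($V{\left(o \right)} = - 6 \cdot 3 \left(-4\right) o = - 6 \left(- 12 o\right) = 72 o$)
$c = \sqrt{2269}$ ($c = \sqrt{-2483 + 72 \cdot 66} = \sqrt{-2483 + 4752} = \sqrt{2269} \approx 47.634$)
$- c = - \sqrt{2269}$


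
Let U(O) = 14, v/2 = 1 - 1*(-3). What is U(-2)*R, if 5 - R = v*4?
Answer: -378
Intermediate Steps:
v = 8 (v = 2*(1 - 1*(-3)) = 2*(1 + 3) = 2*4 = 8)
R = -27 (R = 5 - 8*4 = 5 - 1*32 = 5 - 32 = -27)
U(-2)*R = 14*(-27) = -378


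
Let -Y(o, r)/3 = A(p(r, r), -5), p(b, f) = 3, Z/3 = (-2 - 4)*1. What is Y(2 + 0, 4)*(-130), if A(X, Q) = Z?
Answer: -7020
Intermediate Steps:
Z = -18 (Z = 3*((-2 - 4)*1) = 3*(-6*1) = 3*(-6) = -18)
A(X, Q) = -18
Y(o, r) = 54 (Y(o, r) = -3*(-18) = 54)
Y(2 + 0, 4)*(-130) = 54*(-130) = -7020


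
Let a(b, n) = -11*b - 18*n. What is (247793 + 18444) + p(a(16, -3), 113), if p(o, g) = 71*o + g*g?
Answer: 270344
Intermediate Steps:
a(b, n) = -18*n - 11*b
p(o, g) = g² + 71*o (p(o, g) = 71*o + g² = g² + 71*o)
(247793 + 18444) + p(a(16, -3), 113) = (247793 + 18444) + (113² + 71*(-18*(-3) - 11*16)) = 266237 + (12769 + 71*(54 - 176)) = 266237 + (12769 + 71*(-122)) = 266237 + (12769 - 8662) = 266237 + 4107 = 270344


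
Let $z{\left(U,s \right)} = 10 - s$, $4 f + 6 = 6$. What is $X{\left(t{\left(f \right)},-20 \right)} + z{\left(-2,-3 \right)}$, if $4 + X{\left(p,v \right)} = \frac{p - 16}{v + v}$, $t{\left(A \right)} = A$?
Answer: $\frac{47}{5} \approx 9.4$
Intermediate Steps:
$f = 0$ ($f = - \frac{3}{2} + \frac{1}{4} \cdot 6 = - \frac{3}{2} + \frac{3}{2} = 0$)
$X{\left(p,v \right)} = -4 + \frac{-16 + p}{2 v}$ ($X{\left(p,v \right)} = -4 + \frac{p - 16}{v + v} = -4 + \frac{-16 + p}{2 v}$)
$X{\left(t{\left(f \right)},-20 \right)} + z{\left(-2,-3 \right)} = \frac{-16 + 0 - -160}{2 \left(-20\right)} + \left(10 - -3\right) = \frac{1}{2} \left(- \frac{1}{20}\right) \left(-16 + 0 + 160\right) + \left(10 + 3\right) = \frac{1}{2} \left(- \frac{1}{20}\right) 144 + 13 = - \frac{18}{5} + 13 = \frac{47}{5}$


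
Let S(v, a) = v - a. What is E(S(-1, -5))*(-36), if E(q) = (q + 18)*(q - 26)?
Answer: 17424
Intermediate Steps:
E(q) = (-26 + q)*(18 + q) (E(q) = (18 + q)*(-26 + q) = (-26 + q)*(18 + q))
E(S(-1, -5))*(-36) = (-468 + (-1 - 1*(-5))² - 8*(-1 - 1*(-5)))*(-36) = (-468 + (-1 + 5)² - 8*(-1 + 5))*(-36) = (-468 + 4² - 8*4)*(-36) = (-468 + 16 - 32)*(-36) = -484*(-36) = 17424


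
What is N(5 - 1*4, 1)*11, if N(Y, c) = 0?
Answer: 0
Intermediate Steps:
N(5 - 1*4, 1)*11 = 0*11 = 0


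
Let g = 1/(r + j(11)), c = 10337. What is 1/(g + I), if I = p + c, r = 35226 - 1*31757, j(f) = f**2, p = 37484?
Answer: 3590/171677391 ≈ 2.0911e-5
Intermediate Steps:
r = 3469 (r = 35226 - 31757 = 3469)
g = 1/3590 (g = 1/(3469 + 11**2) = 1/(3469 + 121) = 1/3590 ≈ 0.00027855)
I = 47821 (I = 37484 + 10337 = 47821)
1/(g + I) = 1/(1/3590 + 47821) = 1/(171677391/3590) = 3590/171677391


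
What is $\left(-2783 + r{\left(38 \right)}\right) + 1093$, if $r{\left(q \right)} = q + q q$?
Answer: $-208$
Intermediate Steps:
$r{\left(q \right)} = q + q^{2}$
$\left(-2783 + r{\left(38 \right)}\right) + 1093 = \left(-2783 + 38 \left(1 + 38\right)\right) + 1093 = \left(-2783 + 38 \cdot 39\right) + 1093 = \left(-2783 + 1482\right) + 1093 = -1301 + 1093 = -208$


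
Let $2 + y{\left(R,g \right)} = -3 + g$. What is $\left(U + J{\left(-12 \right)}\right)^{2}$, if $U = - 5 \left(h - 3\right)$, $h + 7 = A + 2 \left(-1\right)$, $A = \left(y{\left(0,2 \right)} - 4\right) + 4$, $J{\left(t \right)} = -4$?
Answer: $5041$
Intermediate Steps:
$y{\left(R,g \right)} = -5 + g$ ($y{\left(R,g \right)} = -2 + \left(-3 + g\right) = -5 + g$)
$A = -3$ ($A = \left(\left(-5 + 2\right) - 4\right) + 4 = \left(-3 - 4\right) + 4 = -7 + 4 = -3$)
$h = -12$ ($h = -7 + \left(-3 + 2 \left(-1\right)\right) = -7 - 5 = -12$)
$U = 75$ ($U = - 5 \left(-12 - 3\right) = \left(-5\right) \left(-15\right) = 75$)
$\left(U + J{\left(-12 \right)}\right)^{2} = \left(75 - 4\right)^{2} = 71^{2} = 5041$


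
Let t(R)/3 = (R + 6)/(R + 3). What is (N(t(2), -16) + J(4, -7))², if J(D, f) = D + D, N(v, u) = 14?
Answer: 484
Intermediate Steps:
t(R) = 3*(6 + R)/(3 + R) (t(R) = 3*((R + 6)/(R + 3)) = 3*((6 + R)/(3 + R)) = 3*(6 + R)/(3 + R))
J(D, f) = 2*D
(N(t(2), -16) + J(4, -7))² = (14 + 2*4)² = (14 + 8)² = 22² = 484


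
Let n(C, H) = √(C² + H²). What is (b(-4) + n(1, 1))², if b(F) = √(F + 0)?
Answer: (√2 + 2*I)² ≈ -2.0 + 5.6569*I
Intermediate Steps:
b(F) = √F
(b(-4) + n(1, 1))² = (√(-4) + √(1² + 1²))² = (2*I + √(1 + 1))² = (2*I + √2)² = (√2 + 2*I)²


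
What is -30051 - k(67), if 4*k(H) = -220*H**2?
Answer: 216844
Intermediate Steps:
k(H) = -55*H**2 (k(H) = (-220*H**2)/4 = -55*H**2)
-30051 - k(67) = -30051 - (-55)*67**2 = -30051 - (-55)*4489 = -30051 - 1*(-246895) = -30051 + 246895 = 216844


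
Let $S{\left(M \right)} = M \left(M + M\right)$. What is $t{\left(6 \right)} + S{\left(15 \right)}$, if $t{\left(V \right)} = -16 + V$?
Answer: $440$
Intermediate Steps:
$S{\left(M \right)} = 2 M^{2}$ ($S{\left(M \right)} = M 2 M = 2 M^{2}$)
$t{\left(6 \right)} + S{\left(15 \right)} = \left(-16 + 6\right) + 2 \cdot 15^{2} = -10 + 2 \cdot 225 = -10 + 450 = 440$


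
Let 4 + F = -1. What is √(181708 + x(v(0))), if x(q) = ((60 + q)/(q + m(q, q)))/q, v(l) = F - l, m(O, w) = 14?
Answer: √1635361/3 ≈ 426.27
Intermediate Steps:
F = -5 (F = -4 - 1 = -5)
v(l) = -5 - l
x(q) = (60 + q)/(q*(14 + q)) (x(q) = ((60 + q)/(q + 14))/q = ((60 + q)/(14 + q))/q = (60 + q)/(q*(14 + q)))
√(181708 + x(v(0))) = √(181708 + (60 + (-5 - 1*0))/((-5 - 1*0)*(14 + (-5 - 1*0)))) = √(181708 + (60 + (-5 + 0))/((-5 + 0)*(14 + (-5 + 0)))) = √(181708 + (60 - 5)/((-5)*(14 - 5))) = √(181708 - ⅕*55/9) = √(181708 - ⅕*⅑*55) = √(181708 - 11/9) = √(1635361/9) = √1635361/3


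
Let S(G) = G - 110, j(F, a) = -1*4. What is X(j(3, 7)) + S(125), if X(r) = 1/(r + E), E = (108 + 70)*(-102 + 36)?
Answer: 176279/11752 ≈ 15.000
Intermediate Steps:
j(F, a) = -4
S(G) = -110 + G
E = -11748 (E = 178*(-66) = -11748)
X(r) = 1/(-11748 + r) (X(r) = 1/(r - 11748) = 1/(-11748 + r))
X(j(3, 7)) + S(125) = 1/(-11748 - 4) + (-110 + 125) = 1/(-11752) + 15 = -1/11752 + 15 = 176279/11752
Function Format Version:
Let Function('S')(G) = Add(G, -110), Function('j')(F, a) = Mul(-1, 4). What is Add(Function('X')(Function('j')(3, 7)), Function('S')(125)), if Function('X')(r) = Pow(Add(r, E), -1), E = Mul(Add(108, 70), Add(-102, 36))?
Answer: Rational(176279, 11752) ≈ 15.000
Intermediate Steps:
Function('j')(F, a) = -4
Function('S')(G) = Add(-110, G)
E = -11748 (E = Mul(178, -66) = -11748)
Function('X')(r) = Pow(Add(-11748, r), -1) (Function('X')(r) = Pow(Add(r, -11748), -1) = Pow(Add(-11748, r), -1))
Add(Function('X')(Function('j')(3, 7)), Function('S')(125)) = Add(Pow(Add(-11748, -4), -1), Add(-110, 125)) = Add(Pow(-11752, -1), 15) = Add(Rational(-1, 11752), 15) = Rational(176279, 11752)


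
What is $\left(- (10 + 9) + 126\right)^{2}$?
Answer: $11449$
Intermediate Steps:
$\left(- (10 + 9) + 126\right)^{2} = \left(\left(-1\right) 19 + 126\right)^{2} = \left(-19 + 126\right)^{2} = 107^{2} = 11449$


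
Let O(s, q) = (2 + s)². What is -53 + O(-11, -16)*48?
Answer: 3835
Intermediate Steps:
-53 + O(-11, -16)*48 = -53 + (2 - 11)²*48 = -53 + (-9)²*48 = -53 + 81*48 = -53 + 3888 = 3835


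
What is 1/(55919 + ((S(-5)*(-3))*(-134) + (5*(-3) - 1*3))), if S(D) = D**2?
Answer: 1/65951 ≈ 1.5163e-5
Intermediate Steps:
1/(55919 + ((S(-5)*(-3))*(-134) + (5*(-3) - 1*3))) = 1/(55919 + (((-5)**2*(-3))*(-134) + (5*(-3) - 1*3))) = 1/(55919 + ((25*(-3))*(-134) + (-15 - 3))) = 1/(55919 + (-75*(-134) - 18)) = 1/(55919 + (10050 - 18)) = 1/(55919 + 10032) = 1/65951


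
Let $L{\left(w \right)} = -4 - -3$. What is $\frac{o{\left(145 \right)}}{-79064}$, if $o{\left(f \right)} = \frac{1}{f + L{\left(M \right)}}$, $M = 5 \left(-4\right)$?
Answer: $- \frac{1}{11385216} \approx -8.7833 \cdot 10^{-8}$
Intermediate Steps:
$M = -20$
$L{\left(w \right)} = -1$ ($L{\left(w \right)} = -4 + 3 = -1$)
$o{\left(f \right)} = \frac{1}{-1 + f}$ ($o{\left(f \right)} = \frac{1}{f - 1} = \frac{1}{-1 + f}$)
$\frac{o{\left(145 \right)}}{-79064} = \frac{1}{\left(-1 + 145\right) \left(-79064\right)} = \frac{1}{144} \left(- \frac{1}{79064}\right) = - \frac{1}{11385216}$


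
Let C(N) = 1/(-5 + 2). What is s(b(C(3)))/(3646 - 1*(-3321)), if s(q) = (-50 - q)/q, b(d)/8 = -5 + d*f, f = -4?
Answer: 31/306548 ≈ 0.00010113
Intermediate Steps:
C(N) = -⅓ (C(N) = 1/(-3) = -⅓)
b(d) = -40 - 32*d (b(d) = 8*(-5 + d*(-4)) = 8*(-5 - 4*d) = -40 - 32*d)
s(q) = (-50 - q)/q
s(b(C(3)))/(3646 - 1*(-3321)) = ((-50 - (-40 - 32*(-⅓)))/(-40 - 32*(-⅓)))/(3646 - 1*(-3321)) = ((-50 - (-40 + 32/3))/(-40 + 32/3))/(3646 + 3321) = ((-50 - 1*(-88/3))/(-88/3))/6967 = -3*(-50 + 88/3)/88*(1/6967) = -3/88*(-62/3)*(1/6967) = (31/44)*(1/6967) = 31/306548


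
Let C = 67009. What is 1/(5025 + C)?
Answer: 1/72034 ≈ 1.3882e-5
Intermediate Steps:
1/(5025 + C) = 1/(5025 + 67009) = 1/72034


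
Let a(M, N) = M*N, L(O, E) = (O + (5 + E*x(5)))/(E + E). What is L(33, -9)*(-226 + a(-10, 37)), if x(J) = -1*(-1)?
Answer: 8642/9 ≈ 960.22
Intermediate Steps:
x(J) = 1
L(O, E) = (5 + E + O)/(2*E) (L(O, E) = (O + (5 + E*1))/(E + E) = (O + (5 + E))/((2*E)) = (5 + E + O)*(1/(2*E)) = (5 + E + O)/(2*E))
L(33, -9)*(-226 + a(-10, 37)) = ((½)*(5 - 9 + 33)/(-9))*(-226 - 10*37) = ((½)*(-⅑)*29)*(-226 - 370) = -29/18*(-596) = 8642/9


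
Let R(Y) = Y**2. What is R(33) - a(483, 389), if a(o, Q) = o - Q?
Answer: 995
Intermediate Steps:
R(33) - a(483, 389) = 33**2 - (483 - 1*389) = 1089 - (483 - 389) = 1089 - 1*94 = 1089 - 94 = 995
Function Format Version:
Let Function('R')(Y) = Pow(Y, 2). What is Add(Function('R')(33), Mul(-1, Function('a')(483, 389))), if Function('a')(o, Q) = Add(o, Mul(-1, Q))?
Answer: 995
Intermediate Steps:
Add(Function('R')(33), Mul(-1, Function('a')(483, 389))) = Add(Pow(33, 2), Mul(-1, Add(483, Mul(-1, 389)))) = Add(1089, Mul(-1, Add(483, -389))) = Add(1089, Mul(-1, 94)) = Add(1089, -94) = 995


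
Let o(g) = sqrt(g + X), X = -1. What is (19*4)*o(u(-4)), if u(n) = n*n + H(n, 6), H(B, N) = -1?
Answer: 76*sqrt(14) ≈ 284.37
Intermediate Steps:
u(n) = -1 + n**2 (u(n) = n*n - 1 = n**2 - 1 = -1 + n**2)
o(g) = sqrt(-1 + g) (o(g) = sqrt(g - 1) = sqrt(-1 + g))
(19*4)*o(u(-4)) = (19*4)*sqrt(-1 + (-1 + (-4)**2)) = 76*sqrt(-1 + (-1 + 16)) = 76*sqrt(-1 + 15) = 76*sqrt(14)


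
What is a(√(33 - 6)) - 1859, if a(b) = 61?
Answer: -1798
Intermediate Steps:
a(√(33 - 6)) - 1859 = 61 - 1859 = -1798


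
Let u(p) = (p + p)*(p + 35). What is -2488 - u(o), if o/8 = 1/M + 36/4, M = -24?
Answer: -159992/9 ≈ -17777.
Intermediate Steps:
o = 215/3 (o = 8*(1/(-24) + 36/4) = 8*(1*(-1/24) + 36*(1/4)) = 8*(-1/24 + 9) = 8*(215/24) = 215/3 ≈ 71.667)
u(p) = 2*p*(35 + p) (u(p) = (2*p)*(35 + p) = 2*p*(35 + p))
-2488 - u(o) = -2488 - 2*215*(35 + 215/3)/3 = -2488 - 2*215*320/(3*3) = -2488 - 1*137600/9 = -2488 - 137600/9 = -159992/9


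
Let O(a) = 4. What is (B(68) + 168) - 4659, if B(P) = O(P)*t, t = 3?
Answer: -4479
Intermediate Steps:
B(P) = 12 (B(P) = 4*3 = 12)
(B(68) + 168) - 4659 = (12 + 168) - 4659 = 180 - 4659 = -4479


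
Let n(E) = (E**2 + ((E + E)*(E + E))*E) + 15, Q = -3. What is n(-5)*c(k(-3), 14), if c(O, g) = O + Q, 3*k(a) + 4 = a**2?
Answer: 1840/3 ≈ 613.33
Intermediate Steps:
k(a) = -4/3 + a**2/3
c(O, g) = -3 + O (c(O, g) = O - 3 = -3 + O)
n(E) = 15 + E**2 + 4*E**3 (n(E) = (E**2 + ((2*E)*(2*E))*E) + 15 = (E**2 + (4*E**2)*E) + 15 = (E**2 + 4*E**3) + 15 = 15 + E**2 + 4*E**3)
n(-5)*c(k(-3), 14) = (15 + (-5)**2 + 4*(-5)**3)*(-3 + (-4/3 + (1/3)*(-3)**2)) = (15 + 25 + 4*(-125))*(-3 + (-4/3 + (1/3)*9)) = (15 + 25 - 500)*(-3 + (-4/3 + 3)) = -460*(-3 + 5/3) = -460*(-4/3) = 1840/3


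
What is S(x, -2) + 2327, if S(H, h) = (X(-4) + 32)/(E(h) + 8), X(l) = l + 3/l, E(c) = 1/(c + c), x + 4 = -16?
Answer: 72246/31 ≈ 2330.5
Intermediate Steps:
x = -20 (x = -4 - 16 = -20)
E(c) = 1/(2*c)
S(H, h) = 109/(4*(8 + 1/(2*h))) (S(H, h) = ((-4 + 3/(-4)) + 32)/(1/(2*h) + 8) = ((-4 + 3*(-1/4)) + 32)/(8 + 1/(2*h)) = ((-4 - 3/4) + 32)/(8 + 1/(2*h)) = (-19/4 + 32)/(8 + 1/(2*h)) = 109/(4*(8 + 1/(2*h))))
S(x, -2) + 2327 = (109/2)*(-2)/(1 + 16*(-2)) + 2327 = (109/2)*(-2)/(1 - 32) + 2327 = (109/2)*(-2)/(-31) + 2327 = (109/2)*(-2)*(-1/31) + 2327 = 109/31 + 2327 = 72246/31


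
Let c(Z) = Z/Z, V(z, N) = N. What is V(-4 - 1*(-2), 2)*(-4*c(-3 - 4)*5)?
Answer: -40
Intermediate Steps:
c(Z) = 1
V(-4 - 1*(-2), 2)*(-4*c(-3 - 4)*5) = 2*(-4*1*5) = 2*(-4*5) = 2*(-20) = -40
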